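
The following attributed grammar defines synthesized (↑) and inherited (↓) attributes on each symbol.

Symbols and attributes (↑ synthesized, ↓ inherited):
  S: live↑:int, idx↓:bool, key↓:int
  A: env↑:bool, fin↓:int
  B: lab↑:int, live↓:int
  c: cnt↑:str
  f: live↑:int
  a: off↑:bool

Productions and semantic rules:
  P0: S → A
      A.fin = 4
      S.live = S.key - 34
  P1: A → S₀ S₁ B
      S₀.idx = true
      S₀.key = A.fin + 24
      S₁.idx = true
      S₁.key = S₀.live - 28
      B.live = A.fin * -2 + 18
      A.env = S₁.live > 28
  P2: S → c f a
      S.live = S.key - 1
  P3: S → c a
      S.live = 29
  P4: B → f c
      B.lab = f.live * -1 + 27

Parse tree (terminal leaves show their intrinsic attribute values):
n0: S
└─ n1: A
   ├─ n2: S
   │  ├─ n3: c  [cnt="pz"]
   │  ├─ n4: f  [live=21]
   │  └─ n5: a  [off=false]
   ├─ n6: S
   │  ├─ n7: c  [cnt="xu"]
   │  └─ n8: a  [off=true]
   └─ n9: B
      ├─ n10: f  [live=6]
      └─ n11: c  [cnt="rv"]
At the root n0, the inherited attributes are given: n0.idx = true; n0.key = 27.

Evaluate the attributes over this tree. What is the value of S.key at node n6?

-1

1. n0.idx = true  [given at root]
2. n0.key = 27  [given at root]
3. n1.fin = 4  [4]
4. n2.idx = true  [true]
5. n2.key = 28  [A.fin + 24]
6. n3.cnt = "pz"  [terminal]
7. n4.live = 21  [terminal]
8. n5.off = false  [terminal]
9. n2.live = 27  [S.key - 1]
10. n6.idx = true  [true]
11. n6.key = -1  [S₀.live - 28]
12. n7.cnt = "xu"  [terminal]
13. n8.off = true  [terminal]
14. n6.live = 29  [29]
15. n9.live = 10  [A.fin * -2 + 18]
16. n10.live = 6  [terminal]
17. n11.cnt = "rv"  [terminal]
18. n9.lab = 21  [f.live * -1 + 27]
19. n1.env = true  [S₁.live > 28]
20. n0.live = -7  [S.key - 34]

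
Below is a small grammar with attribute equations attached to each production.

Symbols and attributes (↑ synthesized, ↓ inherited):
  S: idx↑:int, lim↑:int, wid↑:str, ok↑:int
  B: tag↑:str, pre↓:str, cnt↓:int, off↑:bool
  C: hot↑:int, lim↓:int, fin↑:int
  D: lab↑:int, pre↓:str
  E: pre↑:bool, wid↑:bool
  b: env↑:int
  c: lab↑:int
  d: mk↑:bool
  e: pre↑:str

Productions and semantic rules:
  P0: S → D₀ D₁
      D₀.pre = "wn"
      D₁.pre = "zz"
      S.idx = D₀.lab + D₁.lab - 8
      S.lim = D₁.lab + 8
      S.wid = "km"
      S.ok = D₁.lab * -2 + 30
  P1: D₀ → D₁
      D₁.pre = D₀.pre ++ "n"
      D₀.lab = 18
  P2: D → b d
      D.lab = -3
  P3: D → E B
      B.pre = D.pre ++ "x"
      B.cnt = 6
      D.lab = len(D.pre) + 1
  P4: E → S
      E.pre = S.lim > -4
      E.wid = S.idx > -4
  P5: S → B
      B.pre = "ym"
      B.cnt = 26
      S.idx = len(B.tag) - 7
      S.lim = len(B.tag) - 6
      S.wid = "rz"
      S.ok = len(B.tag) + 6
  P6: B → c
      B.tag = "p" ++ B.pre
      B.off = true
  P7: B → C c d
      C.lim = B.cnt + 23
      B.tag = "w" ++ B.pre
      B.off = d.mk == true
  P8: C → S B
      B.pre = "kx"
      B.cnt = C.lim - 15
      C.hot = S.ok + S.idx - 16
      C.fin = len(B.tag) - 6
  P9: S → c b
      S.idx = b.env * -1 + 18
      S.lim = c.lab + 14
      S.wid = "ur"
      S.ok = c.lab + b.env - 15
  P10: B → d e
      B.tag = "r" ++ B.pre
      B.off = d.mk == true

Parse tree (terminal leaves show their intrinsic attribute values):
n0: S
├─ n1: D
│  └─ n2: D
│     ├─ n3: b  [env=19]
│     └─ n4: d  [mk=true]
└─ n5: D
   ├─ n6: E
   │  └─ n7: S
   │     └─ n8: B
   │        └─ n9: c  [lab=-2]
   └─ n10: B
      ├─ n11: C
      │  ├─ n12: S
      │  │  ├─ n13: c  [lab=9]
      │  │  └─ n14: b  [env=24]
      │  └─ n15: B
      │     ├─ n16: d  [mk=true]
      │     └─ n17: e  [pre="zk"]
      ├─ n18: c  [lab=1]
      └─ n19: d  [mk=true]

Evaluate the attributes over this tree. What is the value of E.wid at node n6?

false

1. n1.pre = "wn"  ["wn"]
2. n2.pre = "wnn"  [D₀.pre ++ "n"]
3. n3.env = 19  [terminal]
4. n4.mk = true  [terminal]
5. n2.lab = -3  [-3]
6. n1.lab = 18  [18]
7. n5.pre = "zz"  ["zz"]
8. n8.pre = "ym"  ["ym"]
9. n8.cnt = 26  [26]
10. n9.lab = -2  [terminal]
11. n8.tag = "pym"  ["p" ++ B.pre]
12. n8.off = true  [true]
13. n7.idx = -4  [len(B.tag) - 7]
14. n7.lim = -3  [len(B.tag) - 6]
15. n7.wid = "rz"  ["rz"]
16. n7.ok = 9  [len(B.tag) + 6]
17. n6.pre = true  [S.lim > -4]
18. n6.wid = false  [S.idx > -4]
19. n10.pre = "zzx"  [D.pre ++ "x"]
20. n10.cnt = 6  [6]
21. n11.lim = 29  [B.cnt + 23]
22. n13.lab = 9  [terminal]
23. n14.env = 24  [terminal]
24. n12.idx = -6  [b.env * -1 + 18]
25. n12.lim = 23  [c.lab + 14]
26. n12.wid = "ur"  ["ur"]
27. n12.ok = 18  [c.lab + b.env - 15]
28. n15.pre = "kx"  ["kx"]
29. n15.cnt = 14  [C.lim - 15]
30. n16.mk = true  [terminal]
31. n17.pre = "zk"  [terminal]
32. n15.tag = "rkx"  ["r" ++ B.pre]
33. n15.off = true  [d.mk == true]
34. n11.hot = -4  [S.ok + S.idx - 16]
35. n11.fin = -3  [len(B.tag) - 6]
36. n18.lab = 1  [terminal]
37. n19.mk = true  [terminal]
38. n10.tag = "wzzx"  ["w" ++ B.pre]
39. n10.off = true  [d.mk == true]
40. n5.lab = 3  [len(D.pre) + 1]
41. n0.idx = 13  [D₀.lab + D₁.lab - 8]
42. n0.lim = 11  [D₁.lab + 8]
43. n0.wid = "km"  ["km"]
44. n0.ok = 24  [D₁.lab * -2 + 30]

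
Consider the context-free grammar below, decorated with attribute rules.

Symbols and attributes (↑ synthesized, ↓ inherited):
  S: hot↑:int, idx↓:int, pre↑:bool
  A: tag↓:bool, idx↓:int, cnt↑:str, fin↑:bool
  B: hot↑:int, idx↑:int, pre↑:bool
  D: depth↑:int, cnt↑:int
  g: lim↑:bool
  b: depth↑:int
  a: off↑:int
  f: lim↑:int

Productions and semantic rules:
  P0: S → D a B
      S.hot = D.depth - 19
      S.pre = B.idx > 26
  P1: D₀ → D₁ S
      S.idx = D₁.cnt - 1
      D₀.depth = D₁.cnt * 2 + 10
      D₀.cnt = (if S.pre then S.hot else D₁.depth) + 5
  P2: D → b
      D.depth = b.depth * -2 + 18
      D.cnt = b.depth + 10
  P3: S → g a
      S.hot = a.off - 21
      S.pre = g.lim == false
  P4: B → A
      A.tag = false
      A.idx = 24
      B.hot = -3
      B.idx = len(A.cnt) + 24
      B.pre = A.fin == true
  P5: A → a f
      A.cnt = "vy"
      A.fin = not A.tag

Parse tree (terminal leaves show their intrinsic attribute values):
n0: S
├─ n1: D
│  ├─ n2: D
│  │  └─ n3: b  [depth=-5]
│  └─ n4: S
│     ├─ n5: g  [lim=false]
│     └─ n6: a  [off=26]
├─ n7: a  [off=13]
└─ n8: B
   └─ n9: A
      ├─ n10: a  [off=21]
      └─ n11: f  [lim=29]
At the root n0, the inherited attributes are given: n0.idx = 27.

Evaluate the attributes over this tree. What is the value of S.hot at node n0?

1

1. n0.idx = 27  [given at root]
2. n3.depth = -5  [terminal]
3. n2.depth = 28  [b.depth * -2 + 18]
4. n2.cnt = 5  [b.depth + 10]
5. n4.idx = 4  [D₁.cnt - 1]
6. n5.lim = false  [terminal]
7. n6.off = 26  [terminal]
8. n4.hot = 5  [a.off - 21]
9. n4.pre = true  [g.lim == false]
10. n1.depth = 20  [D₁.cnt * 2 + 10]
11. n1.cnt = 10  [(if S.pre then S.hot else D₁.depth) + 5]
12. n7.off = 13  [terminal]
13. n9.tag = false  [false]
14. n9.idx = 24  [24]
15. n10.off = 21  [terminal]
16. n11.lim = 29  [terminal]
17. n9.cnt = "vy"  ["vy"]
18. n9.fin = true  [not A.tag]
19. n8.hot = -3  [-3]
20. n8.idx = 26  [len(A.cnt) + 24]
21. n8.pre = true  [A.fin == true]
22. n0.hot = 1  [D.depth - 19]
23. n0.pre = false  [B.idx > 26]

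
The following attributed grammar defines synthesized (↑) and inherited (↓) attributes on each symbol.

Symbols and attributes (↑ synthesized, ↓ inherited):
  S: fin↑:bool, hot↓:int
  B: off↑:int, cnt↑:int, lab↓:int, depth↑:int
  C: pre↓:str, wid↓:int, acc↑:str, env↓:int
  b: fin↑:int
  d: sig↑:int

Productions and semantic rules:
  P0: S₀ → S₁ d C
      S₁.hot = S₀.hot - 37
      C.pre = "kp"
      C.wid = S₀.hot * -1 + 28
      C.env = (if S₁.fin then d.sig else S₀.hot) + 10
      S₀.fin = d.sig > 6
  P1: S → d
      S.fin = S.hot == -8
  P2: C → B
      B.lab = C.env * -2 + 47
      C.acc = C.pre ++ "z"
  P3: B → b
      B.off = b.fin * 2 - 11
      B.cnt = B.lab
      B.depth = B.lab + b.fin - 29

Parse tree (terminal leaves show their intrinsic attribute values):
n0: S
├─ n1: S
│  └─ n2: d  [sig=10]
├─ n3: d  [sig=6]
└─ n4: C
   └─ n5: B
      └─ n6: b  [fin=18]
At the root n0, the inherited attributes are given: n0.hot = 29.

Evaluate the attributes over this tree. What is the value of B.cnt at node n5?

15

1. n0.hot = 29  [given at root]
2. n1.hot = -8  [S₀.hot - 37]
3. n2.sig = 10  [terminal]
4. n1.fin = true  [S.hot == -8]
5. n3.sig = 6  [terminal]
6. n4.pre = "kp"  ["kp"]
7. n4.wid = -1  [S₀.hot * -1 + 28]
8. n4.env = 16  [(if S₁.fin then d.sig else S₀.hot) + 10]
9. n5.lab = 15  [C.env * -2 + 47]
10. n6.fin = 18  [terminal]
11. n5.off = 25  [b.fin * 2 - 11]
12. n5.cnt = 15  [B.lab]
13. n5.depth = 4  [B.lab + b.fin - 29]
14. n4.acc = "kpz"  [C.pre ++ "z"]
15. n0.fin = false  [d.sig > 6]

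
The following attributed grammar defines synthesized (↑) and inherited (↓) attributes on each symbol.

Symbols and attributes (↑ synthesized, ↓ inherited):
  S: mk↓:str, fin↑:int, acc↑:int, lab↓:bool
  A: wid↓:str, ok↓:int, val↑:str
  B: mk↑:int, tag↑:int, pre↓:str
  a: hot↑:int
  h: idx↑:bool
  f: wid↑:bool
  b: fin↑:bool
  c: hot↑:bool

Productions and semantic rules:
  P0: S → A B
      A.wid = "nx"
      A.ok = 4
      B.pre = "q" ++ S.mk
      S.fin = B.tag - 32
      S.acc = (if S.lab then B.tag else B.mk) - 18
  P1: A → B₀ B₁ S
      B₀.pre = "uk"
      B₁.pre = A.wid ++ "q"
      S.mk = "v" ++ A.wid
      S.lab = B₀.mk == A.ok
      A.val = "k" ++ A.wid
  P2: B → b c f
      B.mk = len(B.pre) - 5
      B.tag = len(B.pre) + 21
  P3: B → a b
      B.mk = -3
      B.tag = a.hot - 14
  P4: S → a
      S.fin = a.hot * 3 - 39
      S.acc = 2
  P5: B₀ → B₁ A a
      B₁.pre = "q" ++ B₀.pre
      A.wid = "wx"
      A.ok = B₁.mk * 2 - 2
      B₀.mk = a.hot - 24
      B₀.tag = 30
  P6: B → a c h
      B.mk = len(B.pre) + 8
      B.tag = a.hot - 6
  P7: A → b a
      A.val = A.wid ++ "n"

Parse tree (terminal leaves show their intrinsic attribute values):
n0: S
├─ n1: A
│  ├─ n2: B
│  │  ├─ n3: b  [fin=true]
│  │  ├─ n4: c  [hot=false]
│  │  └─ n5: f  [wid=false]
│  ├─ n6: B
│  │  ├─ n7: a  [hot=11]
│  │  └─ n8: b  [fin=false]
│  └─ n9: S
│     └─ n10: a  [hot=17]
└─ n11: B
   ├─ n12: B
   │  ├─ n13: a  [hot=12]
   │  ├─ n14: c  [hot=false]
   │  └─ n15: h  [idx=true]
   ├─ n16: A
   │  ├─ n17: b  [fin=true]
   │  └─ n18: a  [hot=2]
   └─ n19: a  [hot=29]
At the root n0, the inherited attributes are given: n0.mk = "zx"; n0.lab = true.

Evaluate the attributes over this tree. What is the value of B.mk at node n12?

1. n0.mk = "zx"  [given at root]
2. n0.lab = true  [given at root]
3. n1.wid = "nx"  ["nx"]
4. n1.ok = 4  [4]
5. n2.pre = "uk"  ["uk"]
6. n3.fin = true  [terminal]
7. n4.hot = false  [terminal]
8. n5.wid = false  [terminal]
9. n2.mk = -3  [len(B.pre) - 5]
10. n2.tag = 23  [len(B.pre) + 21]
11. n6.pre = "nxq"  [A.wid ++ "q"]
12. n7.hot = 11  [terminal]
13. n8.fin = false  [terminal]
14. n6.mk = -3  [-3]
15. n6.tag = -3  [a.hot - 14]
16. n9.mk = "vnx"  ["v" ++ A.wid]
17. n9.lab = false  [B₀.mk == A.ok]
18. n10.hot = 17  [terminal]
19. n9.fin = 12  [a.hot * 3 - 39]
20. n9.acc = 2  [2]
21. n1.val = "knx"  ["k" ++ A.wid]
22. n11.pre = "qzx"  ["q" ++ S.mk]
23. n12.pre = "qqzx"  ["q" ++ B₀.pre]
24. n13.hot = 12  [terminal]
25. n14.hot = false  [terminal]
26. n15.idx = true  [terminal]
27. n12.mk = 12  [len(B.pre) + 8]
28. n12.tag = 6  [a.hot - 6]
29. n16.wid = "wx"  ["wx"]
30. n16.ok = 22  [B₁.mk * 2 - 2]
31. n17.fin = true  [terminal]
32. n18.hot = 2  [terminal]
33. n16.val = "wxn"  [A.wid ++ "n"]
34. n19.hot = 29  [terminal]
35. n11.mk = 5  [a.hot - 24]
36. n11.tag = 30  [30]
37. n0.fin = -2  [B.tag - 32]
38. n0.acc = 12  [(if S.lab then B.tag else B.mk) - 18]

12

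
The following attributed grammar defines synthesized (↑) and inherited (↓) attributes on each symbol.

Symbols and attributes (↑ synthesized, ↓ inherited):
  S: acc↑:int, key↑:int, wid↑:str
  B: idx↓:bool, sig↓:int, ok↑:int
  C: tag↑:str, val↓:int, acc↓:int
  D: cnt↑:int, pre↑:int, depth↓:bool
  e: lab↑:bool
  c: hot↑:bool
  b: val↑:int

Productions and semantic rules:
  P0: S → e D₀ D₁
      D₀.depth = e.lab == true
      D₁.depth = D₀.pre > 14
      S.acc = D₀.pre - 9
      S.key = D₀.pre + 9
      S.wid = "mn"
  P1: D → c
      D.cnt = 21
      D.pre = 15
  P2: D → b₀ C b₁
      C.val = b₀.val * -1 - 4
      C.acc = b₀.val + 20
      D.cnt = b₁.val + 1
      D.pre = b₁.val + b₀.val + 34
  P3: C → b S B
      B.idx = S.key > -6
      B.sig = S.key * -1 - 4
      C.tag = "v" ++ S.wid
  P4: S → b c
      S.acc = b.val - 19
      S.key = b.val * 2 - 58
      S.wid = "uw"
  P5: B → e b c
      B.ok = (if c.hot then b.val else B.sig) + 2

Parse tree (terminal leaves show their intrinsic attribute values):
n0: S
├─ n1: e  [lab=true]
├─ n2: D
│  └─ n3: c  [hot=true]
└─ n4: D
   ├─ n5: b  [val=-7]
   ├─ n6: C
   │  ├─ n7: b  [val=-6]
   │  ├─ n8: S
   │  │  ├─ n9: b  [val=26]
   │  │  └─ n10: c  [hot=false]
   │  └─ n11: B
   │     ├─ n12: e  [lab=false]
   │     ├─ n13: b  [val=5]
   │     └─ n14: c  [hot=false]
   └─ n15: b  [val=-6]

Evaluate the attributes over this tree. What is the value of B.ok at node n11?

4

1. n1.lab = true  [terminal]
2. n2.depth = true  [e.lab == true]
3. n3.hot = true  [terminal]
4. n2.cnt = 21  [21]
5. n2.pre = 15  [15]
6. n4.depth = true  [D₀.pre > 14]
7. n5.val = -7  [terminal]
8. n6.val = 3  [b₀.val * -1 - 4]
9. n6.acc = 13  [b₀.val + 20]
10. n7.val = -6  [terminal]
11. n9.val = 26  [terminal]
12. n10.hot = false  [terminal]
13. n8.acc = 7  [b.val - 19]
14. n8.key = -6  [b.val * 2 - 58]
15. n8.wid = "uw"  ["uw"]
16. n11.idx = false  [S.key > -6]
17. n11.sig = 2  [S.key * -1 - 4]
18. n12.lab = false  [terminal]
19. n13.val = 5  [terminal]
20. n14.hot = false  [terminal]
21. n11.ok = 4  [(if c.hot then b.val else B.sig) + 2]
22. n6.tag = "vuw"  ["v" ++ S.wid]
23. n15.val = -6  [terminal]
24. n4.cnt = -5  [b₁.val + 1]
25. n4.pre = 21  [b₁.val + b₀.val + 34]
26. n0.acc = 6  [D₀.pre - 9]
27. n0.key = 24  [D₀.pre + 9]
28. n0.wid = "mn"  ["mn"]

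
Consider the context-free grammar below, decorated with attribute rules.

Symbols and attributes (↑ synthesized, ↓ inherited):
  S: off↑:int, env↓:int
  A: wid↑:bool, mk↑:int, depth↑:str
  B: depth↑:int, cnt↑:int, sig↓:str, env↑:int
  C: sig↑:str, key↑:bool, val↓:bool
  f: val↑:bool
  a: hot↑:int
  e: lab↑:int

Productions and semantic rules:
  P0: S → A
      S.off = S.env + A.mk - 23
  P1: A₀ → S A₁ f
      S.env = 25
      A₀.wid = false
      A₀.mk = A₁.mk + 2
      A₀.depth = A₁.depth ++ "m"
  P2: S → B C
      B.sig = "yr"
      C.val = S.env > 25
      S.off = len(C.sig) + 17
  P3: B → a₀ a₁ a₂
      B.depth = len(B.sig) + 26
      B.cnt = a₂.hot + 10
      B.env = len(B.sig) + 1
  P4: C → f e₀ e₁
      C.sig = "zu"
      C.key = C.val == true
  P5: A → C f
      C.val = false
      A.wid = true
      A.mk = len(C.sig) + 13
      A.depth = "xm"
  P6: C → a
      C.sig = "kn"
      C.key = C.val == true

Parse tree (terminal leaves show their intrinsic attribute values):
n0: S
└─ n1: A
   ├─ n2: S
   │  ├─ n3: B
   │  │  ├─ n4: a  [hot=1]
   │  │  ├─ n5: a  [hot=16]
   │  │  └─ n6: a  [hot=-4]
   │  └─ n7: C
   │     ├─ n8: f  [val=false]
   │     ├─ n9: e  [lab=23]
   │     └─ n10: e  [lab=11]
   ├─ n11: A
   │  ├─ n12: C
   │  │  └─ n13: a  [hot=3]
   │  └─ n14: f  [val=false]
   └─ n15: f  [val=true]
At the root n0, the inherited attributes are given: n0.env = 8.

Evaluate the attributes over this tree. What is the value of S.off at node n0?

2

1. n0.env = 8  [given at root]
2. n2.env = 25  [25]
3. n3.sig = "yr"  ["yr"]
4. n4.hot = 1  [terminal]
5. n5.hot = 16  [terminal]
6. n6.hot = -4  [terminal]
7. n3.depth = 28  [len(B.sig) + 26]
8. n3.cnt = 6  [a₂.hot + 10]
9. n3.env = 3  [len(B.sig) + 1]
10. n7.val = false  [S.env > 25]
11. n8.val = false  [terminal]
12. n9.lab = 23  [terminal]
13. n10.lab = 11  [terminal]
14. n7.sig = "zu"  ["zu"]
15. n7.key = false  [C.val == true]
16. n2.off = 19  [len(C.sig) + 17]
17. n12.val = false  [false]
18. n13.hot = 3  [terminal]
19. n12.sig = "kn"  ["kn"]
20. n12.key = false  [C.val == true]
21. n14.val = false  [terminal]
22. n11.wid = true  [true]
23. n11.mk = 15  [len(C.sig) + 13]
24. n11.depth = "xm"  ["xm"]
25. n15.val = true  [terminal]
26. n1.wid = false  [false]
27. n1.mk = 17  [A₁.mk + 2]
28. n1.depth = "xmm"  [A₁.depth ++ "m"]
29. n0.off = 2  [S.env + A.mk - 23]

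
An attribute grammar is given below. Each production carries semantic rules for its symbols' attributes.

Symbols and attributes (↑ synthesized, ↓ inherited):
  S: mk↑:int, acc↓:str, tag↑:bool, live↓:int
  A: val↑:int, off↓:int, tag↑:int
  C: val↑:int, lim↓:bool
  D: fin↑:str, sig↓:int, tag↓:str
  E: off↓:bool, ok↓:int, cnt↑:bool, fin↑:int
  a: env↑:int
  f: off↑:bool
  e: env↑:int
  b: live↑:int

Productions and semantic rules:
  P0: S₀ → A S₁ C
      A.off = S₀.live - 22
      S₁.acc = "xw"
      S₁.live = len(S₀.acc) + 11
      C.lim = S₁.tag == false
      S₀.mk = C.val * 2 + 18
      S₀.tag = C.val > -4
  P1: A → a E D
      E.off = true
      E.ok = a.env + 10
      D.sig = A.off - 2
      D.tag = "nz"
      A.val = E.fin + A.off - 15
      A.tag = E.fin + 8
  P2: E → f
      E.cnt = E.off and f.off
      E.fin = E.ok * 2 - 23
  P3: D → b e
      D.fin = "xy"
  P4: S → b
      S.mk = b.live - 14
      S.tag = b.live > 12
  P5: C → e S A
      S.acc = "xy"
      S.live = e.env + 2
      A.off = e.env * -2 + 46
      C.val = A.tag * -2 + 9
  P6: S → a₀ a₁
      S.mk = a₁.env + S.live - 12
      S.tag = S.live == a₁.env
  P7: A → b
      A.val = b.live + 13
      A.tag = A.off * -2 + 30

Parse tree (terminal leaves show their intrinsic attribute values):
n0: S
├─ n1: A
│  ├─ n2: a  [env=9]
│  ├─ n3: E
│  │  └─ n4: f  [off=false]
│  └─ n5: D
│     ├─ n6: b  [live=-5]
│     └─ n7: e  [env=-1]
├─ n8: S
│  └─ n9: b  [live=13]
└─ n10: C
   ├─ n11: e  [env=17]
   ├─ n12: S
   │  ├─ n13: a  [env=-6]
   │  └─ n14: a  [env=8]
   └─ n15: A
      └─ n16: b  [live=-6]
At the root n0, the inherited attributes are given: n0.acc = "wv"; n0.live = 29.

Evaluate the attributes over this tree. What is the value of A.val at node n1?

1. n0.acc = "wv"  [given at root]
2. n0.live = 29  [given at root]
3. n1.off = 7  [S₀.live - 22]
4. n2.env = 9  [terminal]
5. n3.off = true  [true]
6. n3.ok = 19  [a.env + 10]
7. n4.off = false  [terminal]
8. n3.cnt = false  [E.off and f.off]
9. n3.fin = 15  [E.ok * 2 - 23]
10. n5.sig = 5  [A.off - 2]
11. n5.tag = "nz"  ["nz"]
12. n6.live = -5  [terminal]
13. n7.env = -1  [terminal]
14. n5.fin = "xy"  ["xy"]
15. n1.val = 7  [E.fin + A.off - 15]
16. n1.tag = 23  [E.fin + 8]
17. n8.acc = "xw"  ["xw"]
18. n8.live = 13  [len(S₀.acc) + 11]
19. n9.live = 13  [terminal]
20. n8.mk = -1  [b.live - 14]
21. n8.tag = true  [b.live > 12]
22. n10.lim = false  [S₁.tag == false]
23. n11.env = 17  [terminal]
24. n12.acc = "xy"  ["xy"]
25. n12.live = 19  [e.env + 2]
26. n13.env = -6  [terminal]
27. n14.env = 8  [terminal]
28. n12.mk = 15  [a₁.env + S.live - 12]
29. n12.tag = false  [S.live == a₁.env]
30. n15.off = 12  [e.env * -2 + 46]
31. n16.live = -6  [terminal]
32. n15.val = 7  [b.live + 13]
33. n15.tag = 6  [A.off * -2 + 30]
34. n10.val = -3  [A.tag * -2 + 9]
35. n0.mk = 12  [C.val * 2 + 18]
36. n0.tag = true  [C.val > -4]

7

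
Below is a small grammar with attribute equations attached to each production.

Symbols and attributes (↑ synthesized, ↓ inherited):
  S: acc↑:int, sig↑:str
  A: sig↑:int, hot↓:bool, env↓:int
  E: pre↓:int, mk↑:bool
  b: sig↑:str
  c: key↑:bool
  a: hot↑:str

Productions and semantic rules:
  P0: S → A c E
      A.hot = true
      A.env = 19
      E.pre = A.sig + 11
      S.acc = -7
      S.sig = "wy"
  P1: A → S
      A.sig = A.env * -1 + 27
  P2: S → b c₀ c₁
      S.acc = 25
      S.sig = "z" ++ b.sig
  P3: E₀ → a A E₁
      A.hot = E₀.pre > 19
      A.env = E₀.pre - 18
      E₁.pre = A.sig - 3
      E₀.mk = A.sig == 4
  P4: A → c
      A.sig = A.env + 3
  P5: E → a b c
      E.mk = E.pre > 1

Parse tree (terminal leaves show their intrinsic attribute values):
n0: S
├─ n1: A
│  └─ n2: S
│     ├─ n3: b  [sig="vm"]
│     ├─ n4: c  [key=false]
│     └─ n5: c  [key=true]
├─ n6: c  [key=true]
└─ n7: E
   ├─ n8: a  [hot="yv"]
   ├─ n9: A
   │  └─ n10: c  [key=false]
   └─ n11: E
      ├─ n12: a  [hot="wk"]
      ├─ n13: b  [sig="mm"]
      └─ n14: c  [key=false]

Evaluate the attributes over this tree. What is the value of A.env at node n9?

1. n1.hot = true  [true]
2. n1.env = 19  [19]
3. n3.sig = "vm"  [terminal]
4. n4.key = false  [terminal]
5. n5.key = true  [terminal]
6. n2.acc = 25  [25]
7. n2.sig = "zvm"  ["z" ++ b.sig]
8. n1.sig = 8  [A.env * -1 + 27]
9. n6.key = true  [terminal]
10. n7.pre = 19  [A.sig + 11]
11. n8.hot = "yv"  [terminal]
12. n9.hot = false  [E₀.pre > 19]
13. n9.env = 1  [E₀.pre - 18]
14. n10.key = false  [terminal]
15. n9.sig = 4  [A.env + 3]
16. n11.pre = 1  [A.sig - 3]
17. n12.hot = "wk"  [terminal]
18. n13.sig = "mm"  [terminal]
19. n14.key = false  [terminal]
20. n11.mk = false  [E.pre > 1]
21. n7.mk = true  [A.sig == 4]
22. n0.acc = -7  [-7]
23. n0.sig = "wy"  ["wy"]

1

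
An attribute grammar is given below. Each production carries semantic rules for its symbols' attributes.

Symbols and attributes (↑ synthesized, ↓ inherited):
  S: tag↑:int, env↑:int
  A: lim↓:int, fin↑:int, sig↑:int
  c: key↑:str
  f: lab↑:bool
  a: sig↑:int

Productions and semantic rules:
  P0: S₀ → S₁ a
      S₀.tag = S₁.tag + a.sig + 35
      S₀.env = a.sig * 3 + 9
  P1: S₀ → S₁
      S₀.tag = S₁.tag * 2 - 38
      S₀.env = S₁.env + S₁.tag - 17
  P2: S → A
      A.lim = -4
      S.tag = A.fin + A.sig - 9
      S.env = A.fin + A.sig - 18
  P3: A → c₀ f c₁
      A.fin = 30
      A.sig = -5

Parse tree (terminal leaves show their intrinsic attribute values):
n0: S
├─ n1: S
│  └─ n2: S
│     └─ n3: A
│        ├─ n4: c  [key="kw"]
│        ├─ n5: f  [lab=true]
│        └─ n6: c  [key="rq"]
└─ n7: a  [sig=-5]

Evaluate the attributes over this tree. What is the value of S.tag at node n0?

1. n3.lim = -4  [-4]
2. n4.key = "kw"  [terminal]
3. n5.lab = true  [terminal]
4. n6.key = "rq"  [terminal]
5. n3.fin = 30  [30]
6. n3.sig = -5  [-5]
7. n2.tag = 16  [A.fin + A.sig - 9]
8. n2.env = 7  [A.fin + A.sig - 18]
9. n1.tag = -6  [S₁.tag * 2 - 38]
10. n1.env = 6  [S₁.env + S₁.tag - 17]
11. n7.sig = -5  [terminal]
12. n0.tag = 24  [S₁.tag + a.sig + 35]
13. n0.env = -6  [a.sig * 3 + 9]

24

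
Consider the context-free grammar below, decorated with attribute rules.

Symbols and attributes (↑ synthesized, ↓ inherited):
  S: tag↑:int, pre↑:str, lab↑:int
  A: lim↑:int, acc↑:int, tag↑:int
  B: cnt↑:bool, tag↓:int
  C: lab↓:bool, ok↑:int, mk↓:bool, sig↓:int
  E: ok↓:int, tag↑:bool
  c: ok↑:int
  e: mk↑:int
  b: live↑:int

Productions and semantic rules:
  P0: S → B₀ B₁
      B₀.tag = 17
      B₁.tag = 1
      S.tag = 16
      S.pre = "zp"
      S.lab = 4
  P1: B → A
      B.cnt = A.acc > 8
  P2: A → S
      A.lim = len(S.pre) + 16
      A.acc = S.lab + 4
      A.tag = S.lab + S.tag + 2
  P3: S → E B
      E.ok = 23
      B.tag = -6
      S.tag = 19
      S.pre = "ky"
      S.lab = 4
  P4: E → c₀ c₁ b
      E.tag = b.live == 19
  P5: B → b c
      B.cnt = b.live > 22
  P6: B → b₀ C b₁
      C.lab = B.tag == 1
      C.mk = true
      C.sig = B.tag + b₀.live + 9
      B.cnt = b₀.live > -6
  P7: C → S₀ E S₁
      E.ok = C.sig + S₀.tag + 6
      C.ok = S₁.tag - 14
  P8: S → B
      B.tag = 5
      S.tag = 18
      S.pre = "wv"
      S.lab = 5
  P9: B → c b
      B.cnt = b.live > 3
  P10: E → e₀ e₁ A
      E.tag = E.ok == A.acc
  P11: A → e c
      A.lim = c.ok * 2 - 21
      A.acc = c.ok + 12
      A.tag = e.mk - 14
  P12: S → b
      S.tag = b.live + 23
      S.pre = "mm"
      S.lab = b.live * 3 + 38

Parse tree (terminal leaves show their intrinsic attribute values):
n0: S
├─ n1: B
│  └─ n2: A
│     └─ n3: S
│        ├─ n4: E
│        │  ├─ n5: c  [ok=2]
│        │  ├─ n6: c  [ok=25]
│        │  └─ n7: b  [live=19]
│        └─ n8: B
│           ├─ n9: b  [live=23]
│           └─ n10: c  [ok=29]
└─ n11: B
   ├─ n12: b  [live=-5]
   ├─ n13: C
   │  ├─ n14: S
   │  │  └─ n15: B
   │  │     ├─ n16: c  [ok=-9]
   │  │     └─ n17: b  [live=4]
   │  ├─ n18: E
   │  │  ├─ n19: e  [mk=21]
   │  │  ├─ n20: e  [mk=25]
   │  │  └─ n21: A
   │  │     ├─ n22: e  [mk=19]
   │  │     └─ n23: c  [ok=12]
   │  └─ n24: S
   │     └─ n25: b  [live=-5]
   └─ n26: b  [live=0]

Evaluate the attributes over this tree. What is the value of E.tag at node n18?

false

1. n1.tag = 17  [17]
2. n4.ok = 23  [23]
3. n5.ok = 2  [terminal]
4. n6.ok = 25  [terminal]
5. n7.live = 19  [terminal]
6. n4.tag = true  [b.live == 19]
7. n8.tag = -6  [-6]
8. n9.live = 23  [terminal]
9. n10.ok = 29  [terminal]
10. n8.cnt = true  [b.live > 22]
11. n3.tag = 19  [19]
12. n3.pre = "ky"  ["ky"]
13. n3.lab = 4  [4]
14. n2.lim = 18  [len(S.pre) + 16]
15. n2.acc = 8  [S.lab + 4]
16. n2.tag = 25  [S.lab + S.tag + 2]
17. n1.cnt = false  [A.acc > 8]
18. n11.tag = 1  [1]
19. n12.live = -5  [terminal]
20. n13.lab = true  [B.tag == 1]
21. n13.mk = true  [true]
22. n13.sig = 5  [B.tag + b₀.live + 9]
23. n15.tag = 5  [5]
24. n16.ok = -9  [terminal]
25. n17.live = 4  [terminal]
26. n15.cnt = true  [b.live > 3]
27. n14.tag = 18  [18]
28. n14.pre = "wv"  ["wv"]
29. n14.lab = 5  [5]
30. n18.ok = 29  [C.sig + S₀.tag + 6]
31. n19.mk = 21  [terminal]
32. n20.mk = 25  [terminal]
33. n22.mk = 19  [terminal]
34. n23.ok = 12  [terminal]
35. n21.lim = 3  [c.ok * 2 - 21]
36. n21.acc = 24  [c.ok + 12]
37. n21.tag = 5  [e.mk - 14]
38. n18.tag = false  [E.ok == A.acc]
39. n25.live = -5  [terminal]
40. n24.tag = 18  [b.live + 23]
41. n24.pre = "mm"  ["mm"]
42. n24.lab = 23  [b.live * 3 + 38]
43. n13.ok = 4  [S₁.tag - 14]
44. n26.live = 0  [terminal]
45. n11.cnt = true  [b₀.live > -6]
46. n0.tag = 16  [16]
47. n0.pre = "zp"  ["zp"]
48. n0.lab = 4  [4]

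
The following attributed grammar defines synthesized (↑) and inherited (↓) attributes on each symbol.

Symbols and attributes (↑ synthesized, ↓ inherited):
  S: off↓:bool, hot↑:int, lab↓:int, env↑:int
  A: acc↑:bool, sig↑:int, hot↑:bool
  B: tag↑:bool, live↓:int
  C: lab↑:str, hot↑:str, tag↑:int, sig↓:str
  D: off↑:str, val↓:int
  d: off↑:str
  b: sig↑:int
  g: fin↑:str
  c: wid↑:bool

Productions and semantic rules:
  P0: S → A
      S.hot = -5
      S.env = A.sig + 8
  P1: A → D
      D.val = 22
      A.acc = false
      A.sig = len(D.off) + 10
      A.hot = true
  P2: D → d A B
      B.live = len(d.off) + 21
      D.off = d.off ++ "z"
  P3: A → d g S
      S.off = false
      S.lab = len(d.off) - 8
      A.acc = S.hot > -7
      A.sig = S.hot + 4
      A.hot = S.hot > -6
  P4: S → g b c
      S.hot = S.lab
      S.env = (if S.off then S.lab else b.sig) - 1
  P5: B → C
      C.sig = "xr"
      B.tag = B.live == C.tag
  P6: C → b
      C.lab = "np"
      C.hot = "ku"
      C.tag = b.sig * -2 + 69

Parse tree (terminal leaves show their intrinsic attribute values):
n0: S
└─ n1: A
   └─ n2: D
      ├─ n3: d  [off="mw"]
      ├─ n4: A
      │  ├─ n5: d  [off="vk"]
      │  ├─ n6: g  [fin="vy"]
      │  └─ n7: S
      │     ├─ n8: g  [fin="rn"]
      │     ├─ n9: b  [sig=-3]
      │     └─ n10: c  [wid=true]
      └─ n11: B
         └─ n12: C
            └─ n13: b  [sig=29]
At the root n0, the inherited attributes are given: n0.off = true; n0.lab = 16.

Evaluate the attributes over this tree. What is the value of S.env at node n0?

1. n0.off = true  [given at root]
2. n0.lab = 16  [given at root]
3. n2.val = 22  [22]
4. n3.off = "mw"  [terminal]
5. n5.off = "vk"  [terminal]
6. n6.fin = "vy"  [terminal]
7. n7.off = false  [false]
8. n7.lab = -6  [len(d.off) - 8]
9. n8.fin = "rn"  [terminal]
10. n9.sig = -3  [terminal]
11. n10.wid = true  [terminal]
12. n7.hot = -6  [S.lab]
13. n7.env = -4  [(if S.off then S.lab else b.sig) - 1]
14. n4.acc = true  [S.hot > -7]
15. n4.sig = -2  [S.hot + 4]
16. n4.hot = false  [S.hot > -6]
17. n11.live = 23  [len(d.off) + 21]
18. n12.sig = "xr"  ["xr"]
19. n13.sig = 29  [terminal]
20. n12.lab = "np"  ["np"]
21. n12.hot = "ku"  ["ku"]
22. n12.tag = 11  [b.sig * -2 + 69]
23. n11.tag = false  [B.live == C.tag]
24. n2.off = "mwz"  [d.off ++ "z"]
25. n1.acc = false  [false]
26. n1.sig = 13  [len(D.off) + 10]
27. n1.hot = true  [true]
28. n0.hot = -5  [-5]
29. n0.env = 21  [A.sig + 8]

21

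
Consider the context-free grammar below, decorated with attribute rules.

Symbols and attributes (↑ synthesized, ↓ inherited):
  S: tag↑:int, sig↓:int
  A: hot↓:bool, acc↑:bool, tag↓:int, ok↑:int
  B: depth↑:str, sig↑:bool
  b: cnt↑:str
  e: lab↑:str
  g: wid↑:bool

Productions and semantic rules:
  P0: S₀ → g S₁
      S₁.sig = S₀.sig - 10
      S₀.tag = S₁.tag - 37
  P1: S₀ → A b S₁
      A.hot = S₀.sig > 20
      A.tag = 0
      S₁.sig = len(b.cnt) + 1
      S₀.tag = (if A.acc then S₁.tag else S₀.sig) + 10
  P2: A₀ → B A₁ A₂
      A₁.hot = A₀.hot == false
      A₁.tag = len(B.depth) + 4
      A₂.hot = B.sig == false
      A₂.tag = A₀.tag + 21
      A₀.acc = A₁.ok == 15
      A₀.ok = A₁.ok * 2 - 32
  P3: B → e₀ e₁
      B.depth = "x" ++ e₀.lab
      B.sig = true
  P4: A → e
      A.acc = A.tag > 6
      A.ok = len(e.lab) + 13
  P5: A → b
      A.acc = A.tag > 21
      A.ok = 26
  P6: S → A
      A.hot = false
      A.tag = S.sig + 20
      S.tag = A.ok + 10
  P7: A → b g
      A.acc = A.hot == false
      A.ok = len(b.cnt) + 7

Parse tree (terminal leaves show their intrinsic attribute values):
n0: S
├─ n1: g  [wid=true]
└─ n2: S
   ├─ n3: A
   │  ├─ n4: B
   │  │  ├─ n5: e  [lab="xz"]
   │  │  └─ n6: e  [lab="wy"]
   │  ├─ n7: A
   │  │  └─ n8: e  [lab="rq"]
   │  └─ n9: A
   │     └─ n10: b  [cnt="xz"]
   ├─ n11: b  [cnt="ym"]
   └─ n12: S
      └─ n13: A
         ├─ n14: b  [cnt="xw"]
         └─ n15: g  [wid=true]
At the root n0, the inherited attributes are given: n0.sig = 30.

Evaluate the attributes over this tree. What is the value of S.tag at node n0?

-8

1. n0.sig = 30  [given at root]
2. n1.wid = true  [terminal]
3. n2.sig = 20  [S₀.sig - 10]
4. n3.hot = false  [S₀.sig > 20]
5. n3.tag = 0  [0]
6. n5.lab = "xz"  [terminal]
7. n6.lab = "wy"  [terminal]
8. n4.depth = "xxz"  ["x" ++ e₀.lab]
9. n4.sig = true  [true]
10. n7.hot = true  [A₀.hot == false]
11. n7.tag = 7  [len(B.depth) + 4]
12. n8.lab = "rq"  [terminal]
13. n7.acc = true  [A.tag > 6]
14. n7.ok = 15  [len(e.lab) + 13]
15. n9.hot = false  [B.sig == false]
16. n9.tag = 21  [A₀.tag + 21]
17. n10.cnt = "xz"  [terminal]
18. n9.acc = false  [A.tag > 21]
19. n9.ok = 26  [26]
20. n3.acc = true  [A₁.ok == 15]
21. n3.ok = -2  [A₁.ok * 2 - 32]
22. n11.cnt = "ym"  [terminal]
23. n12.sig = 3  [len(b.cnt) + 1]
24. n13.hot = false  [false]
25. n13.tag = 23  [S.sig + 20]
26. n14.cnt = "xw"  [terminal]
27. n15.wid = true  [terminal]
28. n13.acc = true  [A.hot == false]
29. n13.ok = 9  [len(b.cnt) + 7]
30. n12.tag = 19  [A.ok + 10]
31. n2.tag = 29  [(if A.acc then S₁.tag else S₀.sig) + 10]
32. n0.tag = -8  [S₁.tag - 37]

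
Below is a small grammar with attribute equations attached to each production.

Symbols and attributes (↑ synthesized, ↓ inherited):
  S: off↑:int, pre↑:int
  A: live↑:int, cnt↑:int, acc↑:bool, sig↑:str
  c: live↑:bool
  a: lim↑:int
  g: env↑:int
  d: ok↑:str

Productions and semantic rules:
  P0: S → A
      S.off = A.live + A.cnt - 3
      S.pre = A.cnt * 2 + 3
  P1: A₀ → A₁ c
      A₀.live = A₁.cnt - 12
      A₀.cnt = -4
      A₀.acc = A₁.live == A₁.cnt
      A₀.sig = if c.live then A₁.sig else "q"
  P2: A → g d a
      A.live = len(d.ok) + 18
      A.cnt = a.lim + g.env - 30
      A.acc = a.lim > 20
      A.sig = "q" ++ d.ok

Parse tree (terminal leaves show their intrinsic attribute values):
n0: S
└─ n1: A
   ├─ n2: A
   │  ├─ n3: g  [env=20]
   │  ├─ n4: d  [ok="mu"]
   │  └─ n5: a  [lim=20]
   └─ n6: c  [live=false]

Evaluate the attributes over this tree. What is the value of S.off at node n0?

-9

1. n3.env = 20  [terminal]
2. n4.ok = "mu"  [terminal]
3. n5.lim = 20  [terminal]
4. n2.live = 20  [len(d.ok) + 18]
5. n2.cnt = 10  [a.lim + g.env - 30]
6. n2.acc = false  [a.lim > 20]
7. n2.sig = "qmu"  ["q" ++ d.ok]
8. n6.live = false  [terminal]
9. n1.live = -2  [A₁.cnt - 12]
10. n1.cnt = -4  [-4]
11. n1.acc = false  [A₁.live == A₁.cnt]
12. n1.sig = "q"  [if c.live then A₁.sig else "q"]
13. n0.off = -9  [A.live + A.cnt - 3]
14. n0.pre = -5  [A.cnt * 2 + 3]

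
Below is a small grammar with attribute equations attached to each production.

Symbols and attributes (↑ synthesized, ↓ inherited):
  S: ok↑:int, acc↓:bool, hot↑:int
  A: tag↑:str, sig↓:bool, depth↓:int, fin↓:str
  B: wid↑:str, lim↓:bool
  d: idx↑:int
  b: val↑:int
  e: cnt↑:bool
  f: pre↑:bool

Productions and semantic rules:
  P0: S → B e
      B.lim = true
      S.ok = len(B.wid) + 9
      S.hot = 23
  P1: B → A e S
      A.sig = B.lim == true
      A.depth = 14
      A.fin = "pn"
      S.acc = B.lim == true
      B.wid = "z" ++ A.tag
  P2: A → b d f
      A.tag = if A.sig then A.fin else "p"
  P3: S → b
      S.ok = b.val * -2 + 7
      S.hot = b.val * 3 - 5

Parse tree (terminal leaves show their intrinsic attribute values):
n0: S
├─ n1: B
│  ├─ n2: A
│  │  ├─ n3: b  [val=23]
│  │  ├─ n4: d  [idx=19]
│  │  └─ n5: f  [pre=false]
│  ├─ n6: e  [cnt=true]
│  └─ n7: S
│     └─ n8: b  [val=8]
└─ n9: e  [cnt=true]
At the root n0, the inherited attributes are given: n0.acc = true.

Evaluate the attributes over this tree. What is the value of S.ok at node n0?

1. n0.acc = true  [given at root]
2. n1.lim = true  [true]
3. n2.sig = true  [B.lim == true]
4. n2.depth = 14  [14]
5. n2.fin = "pn"  ["pn"]
6. n3.val = 23  [terminal]
7. n4.idx = 19  [terminal]
8. n5.pre = false  [terminal]
9. n2.tag = "pn"  [if A.sig then A.fin else "p"]
10. n6.cnt = true  [terminal]
11. n7.acc = true  [B.lim == true]
12. n8.val = 8  [terminal]
13. n7.ok = -9  [b.val * -2 + 7]
14. n7.hot = 19  [b.val * 3 - 5]
15. n1.wid = "zpn"  ["z" ++ A.tag]
16. n9.cnt = true  [terminal]
17. n0.ok = 12  [len(B.wid) + 9]
18. n0.hot = 23  [23]

12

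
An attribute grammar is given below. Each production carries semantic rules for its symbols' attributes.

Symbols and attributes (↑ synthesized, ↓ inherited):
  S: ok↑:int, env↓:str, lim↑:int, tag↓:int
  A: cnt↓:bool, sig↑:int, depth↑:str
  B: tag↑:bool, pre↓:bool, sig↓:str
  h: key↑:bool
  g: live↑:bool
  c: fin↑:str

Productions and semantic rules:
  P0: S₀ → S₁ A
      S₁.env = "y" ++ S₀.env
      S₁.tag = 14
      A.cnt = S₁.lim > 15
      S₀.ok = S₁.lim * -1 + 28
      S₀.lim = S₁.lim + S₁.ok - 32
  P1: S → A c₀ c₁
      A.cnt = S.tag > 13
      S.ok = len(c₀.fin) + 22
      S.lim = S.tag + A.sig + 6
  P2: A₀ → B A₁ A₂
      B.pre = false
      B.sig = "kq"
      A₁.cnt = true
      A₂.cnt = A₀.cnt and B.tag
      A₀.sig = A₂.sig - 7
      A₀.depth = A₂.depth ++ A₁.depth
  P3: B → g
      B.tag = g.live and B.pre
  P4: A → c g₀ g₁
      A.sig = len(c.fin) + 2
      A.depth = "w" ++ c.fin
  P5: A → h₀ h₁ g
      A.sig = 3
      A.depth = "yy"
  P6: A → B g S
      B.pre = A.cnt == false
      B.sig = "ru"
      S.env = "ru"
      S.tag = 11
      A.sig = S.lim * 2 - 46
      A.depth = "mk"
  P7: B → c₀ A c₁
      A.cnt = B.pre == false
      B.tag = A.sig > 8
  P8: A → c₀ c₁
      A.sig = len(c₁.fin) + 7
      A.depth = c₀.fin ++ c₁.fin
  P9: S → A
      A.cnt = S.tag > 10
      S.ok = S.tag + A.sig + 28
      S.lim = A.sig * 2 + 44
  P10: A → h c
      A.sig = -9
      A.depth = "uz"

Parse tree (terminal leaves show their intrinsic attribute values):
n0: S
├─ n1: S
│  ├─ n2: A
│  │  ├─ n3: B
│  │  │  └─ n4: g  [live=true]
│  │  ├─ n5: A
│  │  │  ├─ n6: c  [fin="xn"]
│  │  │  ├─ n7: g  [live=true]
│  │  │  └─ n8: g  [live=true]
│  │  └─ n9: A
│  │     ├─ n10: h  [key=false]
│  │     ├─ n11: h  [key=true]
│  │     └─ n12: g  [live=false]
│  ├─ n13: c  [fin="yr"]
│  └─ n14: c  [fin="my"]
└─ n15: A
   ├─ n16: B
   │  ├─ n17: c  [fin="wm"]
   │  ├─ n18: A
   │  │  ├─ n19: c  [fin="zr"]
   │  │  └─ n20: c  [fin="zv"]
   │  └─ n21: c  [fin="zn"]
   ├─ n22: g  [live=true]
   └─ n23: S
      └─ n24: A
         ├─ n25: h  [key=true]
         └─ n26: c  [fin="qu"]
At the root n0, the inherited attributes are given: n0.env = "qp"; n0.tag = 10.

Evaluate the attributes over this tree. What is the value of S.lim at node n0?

8

1. n0.env = "qp"  [given at root]
2. n0.tag = 10  [given at root]
3. n1.env = "yqp"  ["y" ++ S₀.env]
4. n1.tag = 14  [14]
5. n2.cnt = true  [S.tag > 13]
6. n3.pre = false  [false]
7. n3.sig = "kq"  ["kq"]
8. n4.live = true  [terminal]
9. n3.tag = false  [g.live and B.pre]
10. n5.cnt = true  [true]
11. n6.fin = "xn"  [terminal]
12. n7.live = true  [terminal]
13. n8.live = true  [terminal]
14. n5.sig = 4  [len(c.fin) + 2]
15. n5.depth = "wxn"  ["w" ++ c.fin]
16. n9.cnt = false  [A₀.cnt and B.tag]
17. n10.key = false  [terminal]
18. n11.key = true  [terminal]
19. n12.live = false  [terminal]
20. n9.sig = 3  [3]
21. n9.depth = "yy"  ["yy"]
22. n2.sig = -4  [A₂.sig - 7]
23. n2.depth = "yywxn"  [A₂.depth ++ A₁.depth]
24. n13.fin = "yr"  [terminal]
25. n14.fin = "my"  [terminal]
26. n1.ok = 24  [len(c₀.fin) + 22]
27. n1.lim = 16  [S.tag + A.sig + 6]
28. n15.cnt = true  [S₁.lim > 15]
29. n16.pre = false  [A.cnt == false]
30. n16.sig = "ru"  ["ru"]
31. n17.fin = "wm"  [terminal]
32. n18.cnt = true  [B.pre == false]
33. n19.fin = "zr"  [terminal]
34. n20.fin = "zv"  [terminal]
35. n18.sig = 9  [len(c₁.fin) + 7]
36. n18.depth = "zrzv"  [c₀.fin ++ c₁.fin]
37. n21.fin = "zn"  [terminal]
38. n16.tag = true  [A.sig > 8]
39. n22.live = true  [terminal]
40. n23.env = "ru"  ["ru"]
41. n23.tag = 11  [11]
42. n24.cnt = true  [S.tag > 10]
43. n25.key = true  [terminal]
44. n26.fin = "qu"  [terminal]
45. n24.sig = -9  [-9]
46. n24.depth = "uz"  ["uz"]
47. n23.ok = 30  [S.tag + A.sig + 28]
48. n23.lim = 26  [A.sig * 2 + 44]
49. n15.sig = 6  [S.lim * 2 - 46]
50. n15.depth = "mk"  ["mk"]
51. n0.ok = 12  [S₁.lim * -1 + 28]
52. n0.lim = 8  [S₁.lim + S₁.ok - 32]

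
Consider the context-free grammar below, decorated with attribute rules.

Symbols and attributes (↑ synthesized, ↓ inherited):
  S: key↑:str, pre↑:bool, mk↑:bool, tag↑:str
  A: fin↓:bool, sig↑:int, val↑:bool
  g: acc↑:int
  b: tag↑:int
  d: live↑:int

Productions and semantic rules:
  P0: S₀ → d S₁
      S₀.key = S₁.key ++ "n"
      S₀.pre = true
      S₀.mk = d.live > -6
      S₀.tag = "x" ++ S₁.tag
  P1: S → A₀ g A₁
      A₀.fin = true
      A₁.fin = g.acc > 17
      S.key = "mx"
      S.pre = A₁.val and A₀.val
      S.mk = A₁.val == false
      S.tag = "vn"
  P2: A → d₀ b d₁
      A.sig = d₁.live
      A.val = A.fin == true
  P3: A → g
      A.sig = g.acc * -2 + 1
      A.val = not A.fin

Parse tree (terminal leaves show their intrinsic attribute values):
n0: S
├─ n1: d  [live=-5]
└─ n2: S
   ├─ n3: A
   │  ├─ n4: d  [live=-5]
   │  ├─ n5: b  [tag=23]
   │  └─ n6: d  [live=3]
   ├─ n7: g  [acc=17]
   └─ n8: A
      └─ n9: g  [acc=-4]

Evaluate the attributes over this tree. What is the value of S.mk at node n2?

false

1. n1.live = -5  [terminal]
2. n3.fin = true  [true]
3. n4.live = -5  [terminal]
4. n5.tag = 23  [terminal]
5. n6.live = 3  [terminal]
6. n3.sig = 3  [d₁.live]
7. n3.val = true  [A.fin == true]
8. n7.acc = 17  [terminal]
9. n8.fin = false  [g.acc > 17]
10. n9.acc = -4  [terminal]
11. n8.sig = 9  [g.acc * -2 + 1]
12. n8.val = true  [not A.fin]
13. n2.key = "mx"  ["mx"]
14. n2.pre = true  [A₁.val and A₀.val]
15. n2.mk = false  [A₁.val == false]
16. n2.tag = "vn"  ["vn"]
17. n0.key = "mxn"  [S₁.key ++ "n"]
18. n0.pre = true  [true]
19. n0.mk = true  [d.live > -6]
20. n0.tag = "xvn"  ["x" ++ S₁.tag]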